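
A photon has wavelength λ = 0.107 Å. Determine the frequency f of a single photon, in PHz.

(c = 2.99792458e8 m/s.)
Convert to SI: λ = 0.107 Å = 1.07e-11 m.
Apply f = c/λ: f = 2.802e19 Hz.
Converting to PHz: f = 28020 PHz ≈ 2.80e4 PHz.

2.80e4 PHz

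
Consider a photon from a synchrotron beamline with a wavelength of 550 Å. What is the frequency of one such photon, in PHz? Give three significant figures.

(c = 2.99792458 × 10^8 m/s.)
Convert to SI: λ = 550 Å = 5.5 × 10^-8 m.
For a photon f = c/λ, so f = 5.451 × 10^15 Hz.
Converting to PHz: f = 5.451 PHz ≈ 5.45 PHz.

5.45 PHz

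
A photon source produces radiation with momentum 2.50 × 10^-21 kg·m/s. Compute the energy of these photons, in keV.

(c = 2.99792458 × 10^8 m/s, 1 eV = 1.602176634 × 10^-19 J.)
Apply E = pc: E = 7.495 × 10^-13 J.
Converting to keV: E = 4678 keV ≈ 4680 keV.

4680 keV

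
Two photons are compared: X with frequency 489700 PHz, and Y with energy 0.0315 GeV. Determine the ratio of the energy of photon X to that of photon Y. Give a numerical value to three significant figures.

0.0643

E_X = 3.245e-13 J (from frequency = 489700 PHz, via E = hf).
E_Y = 5.047e-12 J (from energy = 0.0315 GeV, via E given directly).
Ratio = 3.245e-13 / 5.047e-12 = 0.0643.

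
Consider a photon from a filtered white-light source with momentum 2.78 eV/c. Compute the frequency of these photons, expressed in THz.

672 THz

First convert: p = 2.78 eV/c = 1.4857 × 10^-27 kg·m/s.
Since f = pc/h for a photon, f = 6.722 × 10^14 Hz.
Converting to THz: f = 672.2 THz ≈ 672 THz.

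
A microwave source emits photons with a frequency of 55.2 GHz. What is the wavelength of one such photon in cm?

(c = 2.99792458e8 m/s.)
Convert to SI: f = 55.2 GHz = 5.52e10 Hz.
For a photon λ = c/f, so λ = 0.005431 m.
Converting to cm: λ = 0.5431 cm ≈ 0.543 cm.

0.543 cm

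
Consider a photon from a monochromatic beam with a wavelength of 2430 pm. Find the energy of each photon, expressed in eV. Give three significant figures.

510 eV

First convert: λ = 2430 pm = 2.43e-9 m.
For a photon E = hc/λ, so E = 8.175e-17 J.
Converting to eV: E = 510.2 eV ≈ 510 eV.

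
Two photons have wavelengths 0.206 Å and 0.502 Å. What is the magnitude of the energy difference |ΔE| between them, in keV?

Using E = hc/λ: E₁ = 9.643e-15 J, E₂ = 3.957e-15 J.
|ΔE| = |9.643e-15 − 3.957e-15| = 5.69e-15 J = 35.5 keV.

35.5 keV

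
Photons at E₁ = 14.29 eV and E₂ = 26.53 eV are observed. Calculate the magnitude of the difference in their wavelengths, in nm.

Using λ = hc/E: λ₁ = 8.6763e-8 m, λ₂ = 4.6734e-8 m.
|Δλ| = |8.6763e-8 − 4.6734e-8| = 4.00e-8 m = 40.0 nm.

40.0 nm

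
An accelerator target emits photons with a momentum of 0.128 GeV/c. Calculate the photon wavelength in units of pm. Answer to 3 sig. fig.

9.69·10^-3 pm

Take h = 6.62607015·10^-34 J·s, c = 2.99792458·10^8 m/s, 1 eV = 1.602176634·10^-19 J.
First convert: p = 0.128 GeV/c = 6.8407·10^-20 kg·m/s.
Since λ = h/p for a photon, λ = 9.686·10^-15 m.
Converting to pm: λ = 0.009686 pm ≈ 9.69·10^-3 pm.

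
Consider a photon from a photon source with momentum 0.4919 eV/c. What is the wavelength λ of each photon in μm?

Use h = 6.62607015e-34 J·s, c = 2.99792458e8 m/s, 1 eV = 1.602176634e-19 J.
In SI units: p = 0.4919 eV/c = 2.6289e-28 kg·m/s.
Since λ = h/p for a photon, λ = 2.521e-6 m.
Converting to μm: λ = 2.521 μm ≈ 2.52 μm.

2.52 μm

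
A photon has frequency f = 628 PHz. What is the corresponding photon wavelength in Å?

4.77 Å

(c = 2.99792458e8 m/s.)
Convert to SI: f = 628 PHz = 6.28e17 Hz.
Since λ = c/f for a photon, λ = 4.774e-10 m.
Converting to Å: λ = 4.774 Å ≈ 4.77 Å.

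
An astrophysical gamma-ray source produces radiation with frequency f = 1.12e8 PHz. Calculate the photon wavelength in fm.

Take c = 2.99792458e8 m/s.
In SI units: f = 1.12e8 PHz = 1.12e23 Hz.
The photon relation is λ = c/f, giving λ = 2.677e-15 m.
Converting to fm: λ = 2.677 fm ≈ 2.68 fm.

2.68 fm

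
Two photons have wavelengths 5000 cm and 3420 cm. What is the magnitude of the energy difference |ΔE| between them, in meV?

Using E = hc/λ: E₁ = 3.973 × 10^-27 J, E₂ = 5.808 × 10^-27 J.
|ΔE| = |3.973 × 10^-27 − 5.808 × 10^-27| = 1.84 × 10^-27 J = 1.15 × 10^-5 meV.

1.15 × 10^-5 meV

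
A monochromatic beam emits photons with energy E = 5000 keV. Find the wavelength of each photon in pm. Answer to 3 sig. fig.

0.248 pm

Convert to SI: E = 5000 keV = 8.0109·10^-13 J.
Apply λ = hc/E: λ = 2.480·10^-13 m.
Converting to pm: λ = 0.2480 pm ≈ 0.248 pm.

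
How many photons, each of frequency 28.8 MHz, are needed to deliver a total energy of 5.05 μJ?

Per-photon energy: E = 1.908e-26 J (from frequency = 28.8 MHz).
N = E_total / E_photon = 5.05e-6 J / 1.908e-26 J = 2.65e20.

2.65e20 photons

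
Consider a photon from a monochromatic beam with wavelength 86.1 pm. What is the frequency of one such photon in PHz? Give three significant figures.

3480 PHz

First convert: λ = 86.1 pm = 8.61 × 10^-11 m.
The photon relation is f = c/λ, giving f = 3.482 × 10^18 Hz.
Converting to PHz: f = 3482 PHz ≈ 3480 PHz.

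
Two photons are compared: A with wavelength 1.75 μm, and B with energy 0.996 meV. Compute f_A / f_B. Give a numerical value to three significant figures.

711

f_A = 1.713·10^14 Hz (from wavelength = 1.75 μm, via f = c/λ).
f_B = 2.408·10^11 Hz (from energy = 0.996 meV, via f = E/h).
Ratio = 1.713·10^14 / 2.408·10^11 = 711.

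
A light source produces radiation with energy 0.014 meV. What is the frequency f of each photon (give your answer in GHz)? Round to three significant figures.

3.39 GHz

(h = 6.62607015 × 10^-34 J·s, 1 eV = 1.602176634 × 10^-19 J.)
First convert: E = 0.014 meV = 2.2430 × 10^-24 J.
For a photon f = E/h, so f = 3.385 × 10^9 Hz.
Converting to GHz: f = 3.385 GHz ≈ 3.39 GHz.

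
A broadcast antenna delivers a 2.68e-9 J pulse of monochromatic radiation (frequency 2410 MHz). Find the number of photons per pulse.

Per-photon energy: E = 1.597e-24 J (from frequency = 2410 MHz).
N = E_total / E_photon = 2.68e-9 J / 1.597e-24 J = 1.68e15.

1.68e15 photons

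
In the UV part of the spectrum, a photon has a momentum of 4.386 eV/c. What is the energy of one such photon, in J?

7.03e-19 J

First convert: p = 4.386 eV/c = 2.3440e-27 kg·m/s.
Since E = pc for a photon, E = 7.027e-19 J.
So E ≈ 7.03e-19 J.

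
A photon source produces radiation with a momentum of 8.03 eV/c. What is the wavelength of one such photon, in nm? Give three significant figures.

154 nm

First convert: p = 8.03 eV/c = 4.2915 × 10^-27 kg·m/s.
For a photon λ = h/p, so λ = 1.544 × 10^-7 m.
Converting to nm: λ = 154.4 nm ≈ 154 nm.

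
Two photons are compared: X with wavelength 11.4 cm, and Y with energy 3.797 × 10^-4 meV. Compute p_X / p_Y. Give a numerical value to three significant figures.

p_X = 5.812 × 10^-33 kg·m/s (from wavelength = 11.4 cm, via p = h/λ).
p_Y = 2.029 × 10^-34 kg·m/s (from energy = 3.797 × 10^-4 meV, via p = E/c).
Ratio = 5.812 × 10^-33 / 2.029 × 10^-34 = 28.6.

28.6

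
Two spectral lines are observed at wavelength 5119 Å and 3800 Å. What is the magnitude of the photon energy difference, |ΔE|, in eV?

Using E = hc/λ: E₁ = 3.8805 × 10^-19 J, E₂ = 5.2275 × 10^-19 J.
|ΔE| = |3.8805 × 10^-19 − 5.2275 × 10^-19| = 1.35 × 10^-19 J = 0.841 eV.

0.841 eV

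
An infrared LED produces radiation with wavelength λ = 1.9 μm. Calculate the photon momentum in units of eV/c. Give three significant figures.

Use h = 6.62607015 × 10^-34 J·s, c = 2.99792458 × 10^8 m/s, 1 eV = 1.602176634 × 10^-19 J.
In SI units: λ = 1.9 μm = 1.9 × 10^-6 m.
For a photon p = h/λ, so p = 3.487 × 10^-28 kg·m/s.
Converting to eV/c: p = 0.6525 eV/c ≈ 0.653 eV/c.

0.653 eV/c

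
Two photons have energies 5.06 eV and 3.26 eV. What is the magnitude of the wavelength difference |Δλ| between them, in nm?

135 nm

Using λ = hc/E: λ₁ = 2.450e-7 m, λ₂ = 3.803e-7 m.
|Δλ| = |2.450e-7 − 3.803e-7| = 1.35e-7 m = 135 nm.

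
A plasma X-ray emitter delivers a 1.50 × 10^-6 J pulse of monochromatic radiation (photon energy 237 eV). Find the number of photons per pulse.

Per-photon energy: E = 3.797 × 10^-17 J (from energy = 237 eV).
N = E_total / E_photon = 1.50 × 10^-6 J / 3.797 × 10^-17 J = 3.95 × 10^10.

3.95 × 10^10 photons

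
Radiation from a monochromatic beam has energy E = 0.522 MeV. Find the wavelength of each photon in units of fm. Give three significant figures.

In SI units: E = 0.522 MeV = 8.3634e-14 J.
Apply λ = hc/E: λ = 2.375e-12 m.
Converting to fm: λ = 2375 fm ≈ 2380 fm.

2380 fm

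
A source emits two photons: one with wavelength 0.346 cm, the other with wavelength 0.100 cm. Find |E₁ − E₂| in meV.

Using E = hc/λ: E₁ = 5.741e-23 J, E₂ = 1.986e-22 J.
|ΔE| = |5.741e-23 − 1.986e-22| = 1.41e-22 J = 0.882 meV.

0.882 meV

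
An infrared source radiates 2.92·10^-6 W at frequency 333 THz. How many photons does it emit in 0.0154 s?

2.04·10^11 photons

Total energy: E_total = P·t = 2.92·10^-6 × 0.0154 = 4.497·10^-8 J.
Per-photon energy: E = 2.206·10^-19 J.
N = E_total / E_photon = 2.04·10^11.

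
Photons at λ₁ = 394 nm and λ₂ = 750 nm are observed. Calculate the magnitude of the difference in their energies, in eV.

Using E = hc/λ: E₁ = 5.042 × 10^-19 J, E₂ = 2.649 × 10^-19 J.
|ΔE| = |5.042 × 10^-19 − 2.649 × 10^-19| = 2.39 × 10^-19 J = 1.49 eV.

1.49 eV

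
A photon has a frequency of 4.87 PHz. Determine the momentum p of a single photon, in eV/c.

Use h = 6.62607015 × 10^-34 J·s, c = 2.99792458 × 10^8 m/s, 1 eV = 1.602176634 × 10^-19 J.
Convert to SI: f = 4.87 PHz = 4.87 × 10^15 Hz.
For a photon p = hf/c, so p = 1.076 × 10^-26 kg·m/s.
Converting to eV/c: p = 20.14 eV/c ≈ 20.1 eV/c.

20.1 eV/c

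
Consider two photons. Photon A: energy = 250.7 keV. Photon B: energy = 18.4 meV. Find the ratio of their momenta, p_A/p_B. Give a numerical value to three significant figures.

1.36e7

p_A = 1.340e-22 kg·m/s (from energy = 250.7 keV, via p = E/c).
p_B = 9.833e-30 kg·m/s (from energy = 18.4 meV, via p = E/c).
Ratio = 1.340e-22 / 9.833e-30 = 1.36e7.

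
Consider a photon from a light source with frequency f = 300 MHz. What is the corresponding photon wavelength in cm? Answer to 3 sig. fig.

First convert: f = 300 MHz = 3.00 × 10^8 Hz.
Apply λ = c/f: λ = 0.9993 m.
Converting to cm: λ = 99.93 cm ≈ 99.9 cm.

99.9 cm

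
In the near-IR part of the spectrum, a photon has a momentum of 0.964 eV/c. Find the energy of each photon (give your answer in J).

(c = 2.99792458e8 m/s, 1 eV = 1.602176634e-19 J.)
First convert: p = 0.964 eV/c = 5.1519e-28 kg·m/s.
Since E = pc for a photon, E = 1.544e-19 J.
So E ≈ 1.54e-19 J.

1.54e-19 J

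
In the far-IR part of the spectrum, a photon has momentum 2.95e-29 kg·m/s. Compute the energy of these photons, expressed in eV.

0.0552 eV

The photon relation is E = pc, giving E = 8.844e-21 J.
Converting to eV: E = 0.05520 eV ≈ 0.0552 eV.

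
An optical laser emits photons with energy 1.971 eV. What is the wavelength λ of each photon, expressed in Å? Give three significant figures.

6290 Å

First convert: E = 1.971 eV = 3.1579 × 10^-19 J.
Since λ = hc/E for a photon, λ = 6.290 × 10^-7 m.
Converting to Å: λ = 6290 Å ≈ 6290 Å.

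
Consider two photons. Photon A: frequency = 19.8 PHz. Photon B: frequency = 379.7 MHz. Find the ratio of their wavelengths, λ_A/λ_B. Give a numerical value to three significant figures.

λ_A = 1.514 × 10^-8 m (from frequency = 19.8 PHz, via λ = c/f).
λ_B = 0.7896 m (from frequency = 379.7 MHz, via λ = c/f).
Ratio = 1.514 × 10^-8 / 0.7896 = 1.92 × 10^-8.

1.92 × 10^-8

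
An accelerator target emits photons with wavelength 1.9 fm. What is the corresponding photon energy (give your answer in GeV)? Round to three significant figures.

0.653 GeV

Use h = 6.62607015 × 10^-34 J·s, c = 2.99792458 × 10^8 m/s, 1 eV = 1.602176634 × 10^-19 J.
In SI units: λ = 1.9 fm = 1.9 × 10^-15 m.
Apply E = hc/λ: E = 1.045 × 10^-10 J.
Converting to GeV: E = 0.6525 GeV ≈ 0.653 GeV.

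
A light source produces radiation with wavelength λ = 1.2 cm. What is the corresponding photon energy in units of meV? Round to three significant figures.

Convert to SI: λ = 1.2 cm = 0.012 m.
For a photon E = hc/λ, so E = 1.655 × 10^-23 J.
Converting to meV: E = 0.1033 meV ≈ 0.103 meV.

0.103 meV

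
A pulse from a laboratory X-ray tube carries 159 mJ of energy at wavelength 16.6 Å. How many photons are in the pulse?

1.33 × 10^15 photons

Per-photon energy: E = 1.197 × 10^-16 J (from wavelength = 16.6 Å).
N = E_total / E_photon = 0.159 J / 1.197 × 10^-16 J = 1.33 × 10^15.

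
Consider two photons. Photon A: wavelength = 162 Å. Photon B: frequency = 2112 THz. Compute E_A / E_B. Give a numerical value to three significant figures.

8.76

E_A = 1.226e-17 J (from wavelength = 162 Å, via E = hc/λ).
E_B = 1.399e-18 J (from frequency = 2112 THz, via E = hf).
Ratio = 1.226e-17 / 1.399e-18 = 8.76.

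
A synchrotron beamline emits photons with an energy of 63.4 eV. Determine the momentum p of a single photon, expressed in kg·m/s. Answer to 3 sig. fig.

Take c = 2.99792458e8 m/s, 1 eV = 1.602176634e-19 J.
Convert to SI: E = 63.4 eV = 1.0158e-17 J.
For a photon p = E/c, so p = 3.388e-26 kg·m/s.
So p ≈ 3.39e-26 kg·m/s.

3.39e-26 kg·m/s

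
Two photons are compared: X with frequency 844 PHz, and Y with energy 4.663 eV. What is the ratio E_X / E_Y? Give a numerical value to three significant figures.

E_X = 5.592e-16 J (from frequency = 844 PHz, via E = hf).
E_Y = 7.471e-19 J (from energy = 4.663 eV, via E given directly).
Ratio = 5.592e-16 / 7.471e-19 = 749.

749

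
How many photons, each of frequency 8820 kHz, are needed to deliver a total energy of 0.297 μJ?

5.08e19 photons

Per-photon energy: E = 5.844e-27 J (from frequency = 8820 kHz).
N = E_total / E_photon = 2.97e-7 J / 5.844e-27 J = 5.08e19.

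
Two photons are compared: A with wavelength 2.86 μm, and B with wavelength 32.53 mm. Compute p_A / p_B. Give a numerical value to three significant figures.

1.14e4

p_A = 2.317e-28 kg·m/s (from wavelength = 2.86 μm, via p = h/λ).
p_B = 2.037e-32 kg·m/s (from wavelength = 32.53 mm, via p = h/λ).
Ratio = 2.317e-28 / 2.037e-32 = 1.14e4.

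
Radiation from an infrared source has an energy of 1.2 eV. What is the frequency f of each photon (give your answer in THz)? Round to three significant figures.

290 THz

In SI units: E = 1.2 eV = 1.9226 × 10^-19 J.
For a photon f = E/h, so f = 2.902 × 10^14 Hz.
Converting to THz: f = 290.2 THz ≈ 290 THz.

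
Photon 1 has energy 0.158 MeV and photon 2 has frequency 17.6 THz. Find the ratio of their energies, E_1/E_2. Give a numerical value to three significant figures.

2.17e6

E_1 = 2.531e-14 J (from energy = 0.158 MeV, via E given directly).
E_2 = 1.166e-20 J (from frequency = 17.6 THz, via E = hf).
Ratio = 2.531e-14 / 1.166e-20 = 2.17e6.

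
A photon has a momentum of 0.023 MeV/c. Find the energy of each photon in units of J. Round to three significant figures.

(c = 2.99792458e8 m/s, 1 eV = 1.602176634e-19 J.)
Convert to SI: p = 0.023 MeV/c = 1.2292e-23 kg·m/s.
Since E = pc for a photon, E = 3.685e-15 J.
So E ≈ 3.69e-15 J.

3.69e-15 J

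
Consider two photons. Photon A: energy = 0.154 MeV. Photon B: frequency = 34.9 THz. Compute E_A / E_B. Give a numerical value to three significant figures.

1.07 × 10^6

E_A = 2.467 × 10^-14 J (from energy = 0.154 MeV, via E given directly).
E_B = 2.312 × 10^-20 J (from frequency = 34.9 THz, via E = hf).
Ratio = 2.467 × 10^-14 / 2.312 × 10^-20 = 1.07 × 10^6.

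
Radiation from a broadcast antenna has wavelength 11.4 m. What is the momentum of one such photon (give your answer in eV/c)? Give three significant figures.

(h = 6.62607015·10^-34 J·s, c = 2.99792458·10^8 m/s, 1 eV = 1.602176634·10^-19 J.)
Since p = h/λ for a photon, p = 5.812·10^-35 kg·m/s.
Converting to eV/c: p = 1.088·10^-7 eV/c ≈ 1.09·10^-7 eV/c.

1.09·10^-7 eV/c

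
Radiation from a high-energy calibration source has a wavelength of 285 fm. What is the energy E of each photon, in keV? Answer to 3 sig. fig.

Use h = 6.62607015 × 10^-34 J·s, c = 2.99792458 × 10^8 m/s, 1 eV = 1.602176634 × 10^-19 J.
First convert: λ = 285 fm = 2.85 × 10^-13 m.
The photon relation is E = hc/λ, giving E = 6.970 × 10^-13 J.
Converting to keV: E = 4350 keV ≈ 4350 keV.

4350 keV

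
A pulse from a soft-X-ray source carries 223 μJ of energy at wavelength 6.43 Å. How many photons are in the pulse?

Per-photon energy: E = 3.089e-16 J (from wavelength = 6.43 Å).
N = E_total / E_photon = 2.23e-4 J / 3.089e-16 J = 7.22e11.

7.22e11 photons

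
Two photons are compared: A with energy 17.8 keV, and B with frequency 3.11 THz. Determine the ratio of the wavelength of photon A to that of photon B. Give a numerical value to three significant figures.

λ_A = 6.965e-11 m (from energy = 17.8 keV, via λ = hc/E).
λ_B = 9.640e-5 m (from frequency = 3.11 THz, via λ = c/f).
Ratio = 6.965e-11 / 9.640e-5 = 7.23e-7.

7.23e-7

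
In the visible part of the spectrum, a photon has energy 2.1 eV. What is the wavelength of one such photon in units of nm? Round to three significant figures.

590 nm

Convert to SI: E = 2.1 eV = 3.3646e-19 J.
Since λ = hc/E for a photon, λ = 5.904e-7 m.
Converting to nm: λ = 590.4 nm ≈ 590 nm.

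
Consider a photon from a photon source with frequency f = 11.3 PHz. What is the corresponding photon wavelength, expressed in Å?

Take c = 2.99792458e8 m/s.
Convert to SI: f = 11.3 PHz = 1.13e16 Hz.
Apply λ = c/f: λ = 2.653e-8 m.
Converting to Å: λ = 265.3 Å ≈ 265 Å.

265 Å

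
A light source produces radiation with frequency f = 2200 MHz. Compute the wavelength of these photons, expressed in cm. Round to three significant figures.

13.6 cm

Use c = 2.99792458 × 10^8 m/s.
In SI units: f = 2200 MHz = 2.2 × 10^9 Hz.
Since λ = c/f for a photon, λ = 0.1363 m.
Converting to cm: λ = 13.63 cm ≈ 13.6 cm.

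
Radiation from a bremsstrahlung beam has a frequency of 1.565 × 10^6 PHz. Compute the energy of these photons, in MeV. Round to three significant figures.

Take h = 6.62607015 × 10^-34 J·s, 1 eV = 1.602176634 × 10^-19 J.
In SI units: f = 1.565 × 10^6 PHz = 1.565 × 10^21 Hz.
Since E = hf for a photon, E = 1.037 × 10^-12 J.
Converting to MeV: E = 6.472 MeV ≈ 6.47 MeV.

6.47 MeV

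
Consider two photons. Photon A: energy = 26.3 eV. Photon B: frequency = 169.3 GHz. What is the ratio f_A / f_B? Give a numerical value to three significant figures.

f_A = 6.359e15 Hz (from energy = 26.3 eV, via f = E/h).
f_B = 1.693e11 Hz (from frequency = 169.3 GHz, via f given directly).
Ratio = 6.359e15 / 1.693e11 = 3.76e4.

3.76e4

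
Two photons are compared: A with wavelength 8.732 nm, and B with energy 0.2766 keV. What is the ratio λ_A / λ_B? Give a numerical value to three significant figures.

λ_A = 8.732 × 10^-9 m (from wavelength = 8.732 nm, via λ given directly).
λ_B = 4.482 × 10^-9 m (from energy = 0.2766 keV, via λ = hc/E).
Ratio = 8.732 × 10^-9 / 4.482 × 10^-9 = 1.95.

1.95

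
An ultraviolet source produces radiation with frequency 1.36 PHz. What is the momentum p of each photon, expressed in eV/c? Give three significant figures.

(h = 6.62607015 × 10^-34 J·s, c = 2.99792458 × 10^8 m/s, 1 eV = 1.602176634 × 10^-19 J.)
First convert: f = 1.36 PHz = 1.36 × 10^15 Hz.
Since p = hf/c for a photon, p = 3.006 × 10^-27 kg·m/s.
Converting to eV/c: p = 5.625 eV/c ≈ 5.62 eV/c.

5.62 eV/c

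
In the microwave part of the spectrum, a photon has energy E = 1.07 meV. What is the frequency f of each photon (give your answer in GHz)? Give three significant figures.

259 GHz

In SI units: E = 1.07 meV = 1.7143 × 10^-22 J.
Since f = E/h for a photon, f = 2.587 × 10^11 Hz.
Converting to GHz: f = 258.7 GHz ≈ 259 GHz.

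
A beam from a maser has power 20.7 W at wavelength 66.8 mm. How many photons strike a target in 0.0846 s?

Total energy: E_total = P·t = 20.7 × 0.0846 = 1.751 J.
Per-photon energy: E = 2.974 × 10^-24 J.
N = E_total / E_photon = 5.89 × 10^23.

5.89 × 10^23 photons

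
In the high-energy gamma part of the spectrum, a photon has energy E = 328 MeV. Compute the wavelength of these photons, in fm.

(h = 6.62607015 × 10^-34 J·s, c = 2.99792458 × 10^8 m/s, 1 eV = 1.602176634 × 10^-19 J.)
Convert to SI: E = 328 MeV = 5.2551 × 10^-11 J.
The photon relation is λ = hc/E, giving λ = 3.780 × 10^-15 m.
Converting to fm: λ = 3.780 fm ≈ 3.78 fm.

3.78 fm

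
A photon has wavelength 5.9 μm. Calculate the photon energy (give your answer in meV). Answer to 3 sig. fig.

210 meV

In SI units: λ = 5.9 μm = 5.9e-6 m.
Apply E = hc/λ: E = 3.367e-20 J.
Converting to meV: E = 210.1 meV ≈ 210 meV.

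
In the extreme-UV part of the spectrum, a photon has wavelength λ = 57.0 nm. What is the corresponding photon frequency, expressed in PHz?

Convert to SI: λ = 57.0 nm = 5.70·10^-8 m.
Since f = c/λ for a photon, f = 5.260·10^15 Hz.
Converting to PHz: f = 5.260 PHz ≈ 5.26 PHz.

5.26 PHz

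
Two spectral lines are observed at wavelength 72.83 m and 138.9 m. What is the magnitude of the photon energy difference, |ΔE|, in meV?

8.10 × 10^-6 meV

Using E = hc/λ: E₁ = 2.7275 × 10^-27 J, E₂ = 1.4301 × 10^-27 J.
|ΔE| = |2.7275 × 10^-27 − 1.4301 × 10^-27| = 1.30 × 10^-27 J = 8.10 × 10^-6 meV.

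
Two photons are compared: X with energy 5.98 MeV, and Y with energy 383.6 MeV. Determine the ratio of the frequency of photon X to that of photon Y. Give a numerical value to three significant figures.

0.0156

f_X = 1.446 × 10^21 Hz (from energy = 5.98 MeV, via f = E/h).
f_Y = 9.275 × 10^22 Hz (from energy = 383.6 MeV, via f = E/h).
Ratio = 1.446 × 10^21 / 9.275 × 10^22 = 0.0156.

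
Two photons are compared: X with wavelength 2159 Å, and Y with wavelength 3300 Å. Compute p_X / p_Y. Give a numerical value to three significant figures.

p_X = 3.069e-27 kg·m/s (from wavelength = 2159 Å, via p = h/λ).
p_Y = 2.008e-27 kg·m/s (from wavelength = 3300 Å, via p = h/λ).
Ratio = 3.069e-27 / 2.008e-27 = 1.53.

1.53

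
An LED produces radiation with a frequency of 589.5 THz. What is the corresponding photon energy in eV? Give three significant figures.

2.44 eV

(h = 6.62607015·10^-34 J·s, 1 eV = 1.602176634·10^-19 J.)
Convert to SI: f = 589.5 THz = 5.895·10^14 Hz.
For a photon E = hf, so E = 3.906·10^-19 J.
Converting to eV: E = 2.438 eV ≈ 2.44 eV.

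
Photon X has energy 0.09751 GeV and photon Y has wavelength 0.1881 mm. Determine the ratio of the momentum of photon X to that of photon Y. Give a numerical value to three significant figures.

p_X = 5.211 × 10^-20 kg·m/s (from energy = 0.09751 GeV, via p = E/c).
p_Y = 3.523 × 10^-30 kg·m/s (from wavelength = 0.1881 mm, via p = h/λ).
Ratio = 5.211 × 10^-20 / 3.523 × 10^-30 = 1.48 × 10^10.

1.48 × 10^10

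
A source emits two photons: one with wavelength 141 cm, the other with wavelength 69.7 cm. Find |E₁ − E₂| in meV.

Using E = hc/λ: E₁ = 1.409e-25 J, E₂ = 2.850e-25 J.
|ΔE| = |1.409e-25 − 2.850e-25| = 1.44e-25 J = 9.00e-4 meV.

9.00e-4 meV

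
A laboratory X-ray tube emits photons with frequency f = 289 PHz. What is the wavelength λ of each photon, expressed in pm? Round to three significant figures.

(c = 2.99792458e8 m/s.)
First convert: f = 289 PHz = 2.89e17 Hz.
Apply λ = c/f: λ = 1.037e-9 m.
Converting to pm: λ = 1037 pm ≈ 1040 pm.

1040 pm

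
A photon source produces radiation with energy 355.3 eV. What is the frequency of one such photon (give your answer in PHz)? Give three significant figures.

In SI units: E = 355.3 eV = 5.6925e-17 J.
Apply f = E/h: f = 8.591e16 Hz.
Converting to PHz: f = 85.91 PHz ≈ 85.9 PHz.

85.9 PHz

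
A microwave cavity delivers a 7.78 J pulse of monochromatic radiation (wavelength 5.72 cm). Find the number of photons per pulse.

2.24e24 photons

Per-photon energy: E = 3.473e-24 J (from wavelength = 5.72 cm).
N = E_total / E_photon = 7.78 J / 3.473e-24 J = 2.24e24.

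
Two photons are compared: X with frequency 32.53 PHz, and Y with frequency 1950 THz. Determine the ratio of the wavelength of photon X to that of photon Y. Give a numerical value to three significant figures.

0.0599

λ_X = 9.216 × 10^-9 m (from frequency = 32.53 PHz, via λ = c/f).
λ_Y = 1.537 × 10^-7 m (from frequency = 1950 THz, via λ = c/f).
Ratio = 9.216 × 10^-9 / 1.537 × 10^-7 = 0.0599.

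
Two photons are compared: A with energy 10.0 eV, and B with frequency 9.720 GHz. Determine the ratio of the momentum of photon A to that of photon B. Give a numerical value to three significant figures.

2.49 × 10^5

p_A = 5.344 × 10^-27 kg·m/s (from energy = 10.0 eV, via p = E/c).
p_B = 2.148 × 10^-32 kg·m/s (from frequency = 9.720 GHz, via p = hf/c).
Ratio = 5.344 × 10^-27 / 2.148 × 10^-32 = 2.49 × 10^5.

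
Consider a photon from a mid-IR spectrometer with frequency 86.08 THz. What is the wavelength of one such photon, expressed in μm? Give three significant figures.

Use c = 2.99792458 × 10^8 m/s.
In SI units: f = 86.08 THz = 8.608 × 10^13 Hz.
Apply λ = c/f: λ = 3.483 × 10^-6 m.
Converting to μm: λ = 3.483 μm ≈ 3.48 μm.

3.48 μm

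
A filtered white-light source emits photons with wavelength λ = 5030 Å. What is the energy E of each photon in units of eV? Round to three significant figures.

2.46 eV

First convert: λ = 5030 Å = 5.03e-7 m.
For a photon E = hc/λ, so E = 3.949e-19 J.
Converting to eV: E = 2.465 eV ≈ 2.46 eV.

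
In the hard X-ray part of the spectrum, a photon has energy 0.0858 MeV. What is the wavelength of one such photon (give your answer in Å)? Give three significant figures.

(h = 6.62607015 × 10^-34 J·s, c = 2.99792458 × 10^8 m/s, 1 eV = 1.602176634 × 10^-19 J.)
First convert: E = 0.0858 MeV = 1.3747 × 10^-14 J.
Since λ = hc/E for a photon, λ = 1.445 × 10^-11 m.
Converting to Å: λ = 0.1445 Å ≈ 0.145 Å.

0.145 Å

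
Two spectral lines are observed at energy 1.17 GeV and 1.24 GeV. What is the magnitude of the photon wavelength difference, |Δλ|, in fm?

Using λ = hc/E: λ₁ = 1.060·10^-15 m, λ₂ = 9.999·10^-16 m.
|Δλ| = |1.060·10^-15 − 9.999·10^-16| = 5.98·10^-17 m = 0.0598 fm.

0.0598 fm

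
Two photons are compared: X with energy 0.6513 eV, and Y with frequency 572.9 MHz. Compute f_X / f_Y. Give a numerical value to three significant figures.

f_X = 1.575e14 Hz (from energy = 0.6513 eV, via f = E/h).
f_Y = 5.729e8 Hz (from frequency = 572.9 MHz, via f given directly).
Ratio = 1.575e14 / 5.729e8 = 2.75e5.

2.75e5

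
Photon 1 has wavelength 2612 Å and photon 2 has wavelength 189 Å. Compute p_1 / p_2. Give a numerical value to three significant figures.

p_1 = 2.537 × 10^-27 kg·m/s (from wavelength = 2612 Å, via p = h/λ).
p_2 = 3.506 × 10^-26 kg·m/s (from wavelength = 189 Å, via p = h/λ).
Ratio = 2.537 × 10^-27 / 3.506 × 10^-26 = 0.0724.

0.0724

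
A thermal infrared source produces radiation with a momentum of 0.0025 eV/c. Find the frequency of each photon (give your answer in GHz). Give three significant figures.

604 GHz

First convert: p = 0.0025 eV/c = 1.3361e-30 kg·m/s.
The photon relation is f = pc/h, giving f = 6.045e11 Hz.
Converting to GHz: f = 604.5 GHz ≈ 604 GHz.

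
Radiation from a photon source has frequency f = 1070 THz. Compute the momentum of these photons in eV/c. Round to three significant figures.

In SI units: f = 1070 THz = 1.07e15 Hz.
For a photon p = hf/c, so p = 2.365e-27 kg·m/s.
Converting to eV/c: p = 4.425 eV/c ≈ 4.43 eV/c.

4.43 eV/c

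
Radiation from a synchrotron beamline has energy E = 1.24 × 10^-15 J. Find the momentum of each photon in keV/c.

7.74 keV/c

Since p = E/c for a photon, p = 4.136 × 10^-24 kg·m/s.
Converting to keV/c: p = 7.739 keV/c ≈ 7.74 keV/c.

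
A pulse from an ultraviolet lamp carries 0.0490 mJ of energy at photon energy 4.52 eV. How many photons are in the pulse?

Per-photon energy: E = 7.242 × 10^-19 J (from energy = 4.52 eV).
N = E_total / E_photon = 4.90 × 10^-5 J / 7.242 × 10^-19 J = 6.77 × 10^13.

6.77 × 10^13 photons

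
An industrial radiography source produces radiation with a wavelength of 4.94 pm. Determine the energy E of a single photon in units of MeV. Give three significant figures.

0.251 MeV

Convert to SI: λ = 4.94 pm = 4.94e-12 m.
The photon relation is E = hc/λ, giving E = 4.021e-14 J.
Converting to MeV: E = 0.2510 MeV ≈ 0.251 MeV.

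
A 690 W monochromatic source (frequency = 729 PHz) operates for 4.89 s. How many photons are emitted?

Total energy: E_total = P·t = 690 × 4.89 = 3374 J.
Per-photon energy: E = 4.830 × 10^-16 J.
N = E_total / E_photon = 6.99 × 10^18.

6.99 × 10^18 photons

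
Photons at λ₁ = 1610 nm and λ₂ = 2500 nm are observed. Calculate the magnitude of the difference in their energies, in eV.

Using E = hc/λ: E₁ = 1.234e-19 J, E₂ = 7.946e-20 J.
|ΔE| = |1.234e-19 − 7.946e-20| = 4.39e-20 J = 0.274 eV.

0.274 eV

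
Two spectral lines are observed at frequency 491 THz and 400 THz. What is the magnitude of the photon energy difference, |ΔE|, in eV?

0.376 eV

Using E = hf: E₁ = 3.253·10^-19 J, E₂ = 2.650·10^-19 J.
|ΔE| = |3.253·10^-19 − 2.650·10^-19| = 6.03·10^-20 J = 0.376 eV.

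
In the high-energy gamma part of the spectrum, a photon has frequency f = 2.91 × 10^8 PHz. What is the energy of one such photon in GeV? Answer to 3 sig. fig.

1.20 GeV

Use h = 6.62607015 × 10^-34 J·s, 1 eV = 1.602176634 × 10^-19 J.
In SI units: f = 2.91 × 10^8 PHz = 2.91 × 10^23 Hz.
For a photon E = hf, so E = 1.928 × 10^-10 J.
Converting to GeV: E = 1.203 GeV ≈ 1.20 GeV.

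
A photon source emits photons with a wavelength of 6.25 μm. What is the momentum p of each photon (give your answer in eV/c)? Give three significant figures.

Use h = 6.62607015e-34 J·s, c = 2.99792458e8 m/s, 1 eV = 1.602176634e-19 J.
In SI units: λ = 6.25 μm = 6.25e-6 m.
Apply p = h/λ: p = 1.060e-28 kg·m/s.
Converting to eV/c: p = 0.1984 eV/c ≈ 0.198 eV/c.

0.198 eV/c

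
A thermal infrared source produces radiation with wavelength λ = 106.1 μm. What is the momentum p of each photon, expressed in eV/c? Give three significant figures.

0.0117 eV/c

In SI units: λ = 106.1 μm = 1.061·10^-4 m.
Since p = h/λ for a photon, p = 6.245·10^-30 kg·m/s.
Converting to eV/c: p = 0.01169 eV/c ≈ 0.0117 eV/c.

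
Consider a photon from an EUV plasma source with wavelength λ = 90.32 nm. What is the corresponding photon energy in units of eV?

Take h = 6.62607015e-34 J·s, c = 2.99792458e8 m/s, 1 eV = 1.602176634e-19 J.
First convert: λ = 90.32 nm = 9.032e-8 m.
Since E = hc/λ for a photon, E = 2.199e-18 J.
Converting to eV: E = 13.73 eV ≈ 13.7 eV.

13.7 eV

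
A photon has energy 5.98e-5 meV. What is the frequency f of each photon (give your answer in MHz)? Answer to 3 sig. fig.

First convert: E = 5.98e-5 meV = 9.5810e-27 J.
Apply f = E/h: f = 1.446e7 Hz.
Converting to MHz: f = 14.46 MHz ≈ 14.5 MHz.

14.5 MHz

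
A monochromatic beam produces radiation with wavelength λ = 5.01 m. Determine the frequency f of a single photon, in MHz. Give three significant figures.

Take c = 2.99792458e8 m/s.
Apply f = c/λ: f = 5.984e7 Hz.
Converting to MHz: f = 59.84 MHz ≈ 59.8 MHz.

59.8 MHz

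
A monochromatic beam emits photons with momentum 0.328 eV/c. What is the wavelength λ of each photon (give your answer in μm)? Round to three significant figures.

3.78 μm

Use h = 6.62607015 × 10^-34 J·s, c = 2.99792458 × 10^8 m/s, 1 eV = 1.602176634 × 10^-19 J.
Convert to SI: p = 0.328 eV/c = 1.7529 × 10^-28 kg·m/s.
The photon relation is λ = h/p, giving λ = 3.780 × 10^-6 m.
Converting to μm: λ = 3.780 μm ≈ 3.78 μm.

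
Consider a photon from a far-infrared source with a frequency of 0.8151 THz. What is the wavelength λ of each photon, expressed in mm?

Use c = 2.99792458·10^8 m/s.
First convert: f = 0.8151 THz = 8.151·10^11 Hz.
The photon relation is λ = c/f, giving λ = 3.678·10^-4 m.
Converting to mm: λ = 0.3678 mm ≈ 0.368 mm.

0.368 mm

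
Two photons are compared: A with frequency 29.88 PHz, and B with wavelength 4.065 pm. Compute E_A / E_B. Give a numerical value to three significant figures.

4.05 × 10^-4

E_A = 1.980 × 10^-17 J (from frequency = 29.88 PHz, via E = hf).
E_B = 4.887 × 10^-14 J (from wavelength = 4.065 pm, via E = hc/λ).
Ratio = 1.980 × 10^-17 / 4.887 × 10^-14 = 4.05 × 10^-4.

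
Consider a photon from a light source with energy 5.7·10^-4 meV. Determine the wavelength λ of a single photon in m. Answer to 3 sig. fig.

2.18 m

In SI units: E = 5.7·10^-4 meV = 9.1324·10^-26 J.
Apply λ = hc/E: λ = 2.175 m.
So λ ≈ 2.18 m.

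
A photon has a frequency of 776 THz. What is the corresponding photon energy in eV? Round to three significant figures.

Take h = 6.62607015 × 10^-34 J·s, 1 eV = 1.602176634 × 10^-19 J.
In SI units: f = 776 THz = 7.76 × 10^14 Hz.
The photon relation is E = hf, giving E = 5.142 × 10^-19 J.
Converting to eV: E = 3.209 eV ≈ 3.21 eV.

3.21 eV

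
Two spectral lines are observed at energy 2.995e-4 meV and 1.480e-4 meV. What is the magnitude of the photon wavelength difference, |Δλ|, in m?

4.24 m

Using λ = hc/E: λ₁ = 4.1397 m, λ₂ = 8.3773 m.
|Δλ| = |4.1397 − 8.3773| = 4.24 m.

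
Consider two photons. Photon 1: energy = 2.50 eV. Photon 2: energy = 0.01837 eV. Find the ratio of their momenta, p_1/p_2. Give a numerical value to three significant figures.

p_1 = 1.336·10^-27 kg·m/s (from energy = 2.50 eV, via p = E/c).
p_2 = 9.817·10^-30 kg·m/s (from energy = 0.01837 eV, via p = E/c).
Ratio = 1.336·10^-27 / 9.817·10^-30 = 136.

136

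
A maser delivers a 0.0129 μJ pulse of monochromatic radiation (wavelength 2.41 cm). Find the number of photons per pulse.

1.57·10^15 photons

Per-photon energy: E = 8.243·10^-24 J (from wavelength = 2.41 cm).
N = E_total / E_photon = 1.29·10^-8 J / 8.243·10^-24 J = 1.57·10^15.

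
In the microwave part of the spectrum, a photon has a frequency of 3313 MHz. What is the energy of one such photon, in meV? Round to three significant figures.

Convert to SI: f = 3313 MHz = 3.313e9 Hz.
For a photon E = hf, so E = 2.195e-24 J.
Converting to meV: E = 0.01370 meV ≈ 0.0137 meV.

0.0137 meV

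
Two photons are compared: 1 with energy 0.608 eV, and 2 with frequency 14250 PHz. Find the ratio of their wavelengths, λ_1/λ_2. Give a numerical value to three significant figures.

λ_1 = 2.039 × 10^-6 m (from energy = 0.608 eV, via λ = hc/E).
λ_2 = 2.104 × 10^-11 m (from frequency = 14250 PHz, via λ = c/f).
Ratio = 2.039 × 10^-6 / 2.104 × 10^-11 = 9.69 × 10^4.

9.69 × 10^4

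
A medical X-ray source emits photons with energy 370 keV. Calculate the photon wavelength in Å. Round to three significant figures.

(h = 6.62607015 × 10^-34 J·s, c = 2.99792458 × 10^8 m/s, 1 eV = 1.602176634 × 10^-19 J.)
Convert to SI: E = 370 keV = 5.9281 × 10^-14 J.
The photon relation is λ = hc/E, giving λ = 3.351 × 10^-12 m.
Converting to Å: λ = 0.03351 Å ≈ 0.0335 Å.

0.0335 Å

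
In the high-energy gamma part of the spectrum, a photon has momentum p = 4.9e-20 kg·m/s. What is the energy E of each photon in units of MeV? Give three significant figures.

Use c = 2.99792458e8 m/s, 1 eV = 1.602176634e-19 J.
Since E = pc for a photon, E = 1.469e-11 J.
Converting to MeV: E = 91.69 MeV ≈ 91.7 MeV.

91.7 MeV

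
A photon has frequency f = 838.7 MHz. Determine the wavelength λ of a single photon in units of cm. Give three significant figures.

Use c = 2.99792458e8 m/s.
Convert to SI: f = 838.7 MHz = 8.387e8 Hz.
Since λ = c/f for a photon, λ = 0.3574 m.
Converting to cm: λ = 35.74 cm ≈ 35.7 cm.

35.7 cm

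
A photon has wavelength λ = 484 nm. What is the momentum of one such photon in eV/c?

2.56 eV/c

Take h = 6.62607015e-34 J·s, c = 2.99792458e8 m/s, 1 eV = 1.602176634e-19 J.
First convert: λ = 484 nm = 4.84e-7 m.
Apply p = h/λ: p = 1.369e-27 kg·m/s.
Converting to eV/c: p = 2.562 eV/c ≈ 2.56 eV/c.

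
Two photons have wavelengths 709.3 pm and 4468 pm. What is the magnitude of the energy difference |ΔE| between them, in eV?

1470 eV

Using E = hc/λ: E₁ = 2.8006e-16 J, E₂ = 4.4459e-17 J.
|ΔE| = |2.8006e-16 − 4.4459e-17| = 2.36e-16 J = 1470 eV.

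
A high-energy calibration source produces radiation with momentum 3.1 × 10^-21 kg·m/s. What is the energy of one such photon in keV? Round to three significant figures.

5800 keV

Use c = 2.99792458 × 10^8 m/s, 1 eV = 1.602176634 × 10^-19 J.
For a photon E = pc, so E = 9.294 × 10^-13 J.
Converting to keV: E = 5801 keV ≈ 5800 keV.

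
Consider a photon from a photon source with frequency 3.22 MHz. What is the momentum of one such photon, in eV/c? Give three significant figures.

1.33e-8 eV/c

Take h = 6.62607015e-34 J·s, c = 2.99792458e8 m/s, 1 eV = 1.602176634e-19 J.
In SI units: f = 3.22 MHz = 3.22e6 Hz.
Since p = hf/c for a photon, p = 7.117e-36 kg·m/s.
Converting to eV/c: p = 1.332e-8 eV/c ≈ 1.33e-8 eV/c.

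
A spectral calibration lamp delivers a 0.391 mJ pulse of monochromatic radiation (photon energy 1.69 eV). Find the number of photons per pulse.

Per-photon energy: E = 2.708 × 10^-19 J (from energy = 1.69 eV).
N = E_total / E_photon = 3.91 × 10^-4 J / 2.708 × 10^-19 J = 1.44 × 10^15.

1.44 × 10^15 photons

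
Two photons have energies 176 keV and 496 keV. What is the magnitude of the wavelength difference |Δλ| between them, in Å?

0.0454 Å

Using λ = hc/E: λ₁ = 7.045e-12 m, λ₂ = 2.500e-12 m.
|Δλ| = |7.045e-12 − 2.500e-12| = 4.54e-12 m = 0.0454 Å.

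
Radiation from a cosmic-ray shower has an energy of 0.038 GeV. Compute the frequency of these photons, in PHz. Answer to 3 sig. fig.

9.19 × 10^6 PHz

Convert to SI: E = 0.038 GeV = 6.0883 × 10^-12 J.
Since f = E/h for a photon, f = 9.188 × 10^21 Hz.
Converting to PHz: f = 9.188 × 10^6 PHz ≈ 9.19 × 10^6 PHz.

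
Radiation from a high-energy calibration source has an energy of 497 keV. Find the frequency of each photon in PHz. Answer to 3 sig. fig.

1.20·10^5 PHz

Use h = 6.62607015·10^-34 J·s, 1 eV = 1.602176634·10^-19 J.
First convert: E = 497 keV = 7.9628·10^-14 J.
The photon relation is f = E/h, giving f = 1.202·10^20 Hz.
Converting to PHz: f = 120200 PHz ≈ 1.20·10^5 PHz.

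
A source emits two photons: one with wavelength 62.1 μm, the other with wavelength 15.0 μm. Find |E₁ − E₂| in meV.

Using E = hc/λ: E₁ = 3.199 × 10^-21 J, E₂ = 1.324 × 10^-20 J.
|ΔE| = |3.199 × 10^-21 − 1.324 × 10^-20| = 1.00 × 10^-20 J = 62.7 meV.

62.7 meV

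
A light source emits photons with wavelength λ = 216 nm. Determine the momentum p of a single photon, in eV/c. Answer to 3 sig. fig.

5.74 eV/c

Convert to SI: λ = 216 nm = 2.16 × 10^-7 m.
The photon relation is p = h/λ, giving p = 3.068 × 10^-27 kg·m/s.
Converting to eV/c: p = 5.740 eV/c ≈ 5.74 eV/c.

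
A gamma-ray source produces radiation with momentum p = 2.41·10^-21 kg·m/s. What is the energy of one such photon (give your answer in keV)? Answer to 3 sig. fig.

Take c = 2.99792458·10^8 m/s, 1 eV = 1.602176634·10^-19 J.
The photon relation is E = pc, giving E = 7.225·10^-13 J.
Converting to keV: E = 4509 keV ≈ 4510 keV.

4510 keV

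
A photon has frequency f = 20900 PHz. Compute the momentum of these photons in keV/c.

Convert to SI: f = 20900 PHz = 2.09·10^19 Hz.
The photon relation is p = hf/c, giving p = 4.619·10^-23 kg·m/s.
Converting to keV/c: p = 86.44 keV/c ≈ 86.4 keV/c.

86.4 keV/c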